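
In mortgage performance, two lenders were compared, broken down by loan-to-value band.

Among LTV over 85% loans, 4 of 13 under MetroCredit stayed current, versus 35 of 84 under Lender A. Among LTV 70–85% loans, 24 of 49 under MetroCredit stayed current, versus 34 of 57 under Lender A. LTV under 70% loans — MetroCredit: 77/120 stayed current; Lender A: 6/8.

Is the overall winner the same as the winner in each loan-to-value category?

LTV over 85%: MetroCredit 4/13 = 30.8%, Lender A 35/84 = 41.7% → Lender A
LTV 70–85%: MetroCredit 24/49 = 49.0%, Lender A 34/57 = 59.6% → Lender A
LTV under 70%: MetroCredit 77/120 = 64.2%, Lender A 6/8 = 75.0% → Lender A
Overall: MetroCredit 105/182 = 57.7%, Lender A 75/149 = 50.3% → MetroCredit
Lender A wins each loan-to-value group but MetroCredit wins overall — the comparison reverses. Lender A's loans skew toward LTV over 85%, which has a lower base rate.

No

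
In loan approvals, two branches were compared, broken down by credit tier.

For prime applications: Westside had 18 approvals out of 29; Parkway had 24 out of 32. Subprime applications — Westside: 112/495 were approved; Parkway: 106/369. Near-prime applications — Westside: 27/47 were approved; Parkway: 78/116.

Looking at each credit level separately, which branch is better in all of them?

Parkway

Prime: Westside 18/29 = 62.1%, Parkway 24/32 = 75.0% → Parkway
Subprime: Westside 112/495 = 22.6%, Parkway 106/369 = 28.7% → Parkway
Near-prime: Westside 27/47 = 57.4%, Parkway 78/116 = 67.2% → Parkway
Parkway has the higher rate in all 3 groups.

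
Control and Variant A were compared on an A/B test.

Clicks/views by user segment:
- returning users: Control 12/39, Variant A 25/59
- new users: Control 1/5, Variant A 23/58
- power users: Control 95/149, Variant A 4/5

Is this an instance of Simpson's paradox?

Returning users: Control 12/39 = 30.8%, Variant A 25/59 = 42.4% → Variant A
New users: Control 1/5 = 20.0%, Variant A 23/58 = 39.7% → Variant A
Power users: Control 95/149 = 63.8%, Variant A 4/5 = 80.0% → Variant A
Overall: Control 108/193 = 56.0%, Variant A 52/122 = 42.6% → Control
Variant A wins each user group but Control wins overall — the comparison reverses. Variant A's views skew toward new users, which has a lower base rate.

Yes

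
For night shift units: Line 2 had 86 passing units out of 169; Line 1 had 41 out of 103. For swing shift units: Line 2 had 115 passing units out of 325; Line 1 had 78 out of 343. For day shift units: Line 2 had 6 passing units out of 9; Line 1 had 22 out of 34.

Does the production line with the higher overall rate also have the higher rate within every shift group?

Night shift: Line 2 86/169 = 50.9%, Line 1 41/103 = 39.8% → Line 2
Swing shift: Line 2 115/325 = 35.4%, Line 1 78/343 = 22.7% → Line 2
Day shift: Line 2 6/9 = 66.7%, Line 1 22/34 = 64.7% → Line 2
Overall: Line 2 207/503 = 41.2%, Line 1 141/480 = 29.4% → Line 2
Line 2 wins overall and in every shift group — no reversal.

Yes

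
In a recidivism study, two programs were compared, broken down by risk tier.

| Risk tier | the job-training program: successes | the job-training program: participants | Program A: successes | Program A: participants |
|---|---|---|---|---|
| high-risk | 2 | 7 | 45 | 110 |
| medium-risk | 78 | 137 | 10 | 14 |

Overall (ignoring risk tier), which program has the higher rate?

High-risk: the job-training program 2/7 = 28.6%, Program A 45/110 = 40.9% → Program A
Medium-risk: the job-training program 78/137 = 56.9%, Program A 10/14 = 71.4% → Program A
Overall: the job-training program 80/144 = 55.6%, Program A 55/124 = 44.4% → the job-training program
(Program A wins every risk group but the job-training program wins overall — Program A's participants skew toward the low-rate high-risk group.)

the job-training program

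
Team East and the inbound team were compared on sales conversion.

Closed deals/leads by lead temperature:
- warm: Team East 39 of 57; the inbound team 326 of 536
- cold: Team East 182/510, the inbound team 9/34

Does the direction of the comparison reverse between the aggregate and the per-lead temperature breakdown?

Warm: Team East 39/57 = 68.4%, the inbound team 326/536 = 60.8% → Team East
Cold: Team East 182/510 = 35.7%, the inbound team 9/34 = 26.5% → Team East
Overall: Team East 221/567 = 39.0%, the inbound team 335/570 = 58.8% → the inbound team
Team East wins each lead group but the inbound team wins overall — the comparison reverses. Team East's leads skew toward cold, which has a lower base rate.

Yes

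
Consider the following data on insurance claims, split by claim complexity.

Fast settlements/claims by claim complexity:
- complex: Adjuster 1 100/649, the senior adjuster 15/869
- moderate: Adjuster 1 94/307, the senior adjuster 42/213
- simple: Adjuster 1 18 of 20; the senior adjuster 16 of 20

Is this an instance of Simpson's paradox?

No

Complex: Adjuster 1 100/649 = 15.4%, the senior adjuster 15/869 = 1.7% → Adjuster 1
Moderate: Adjuster 1 94/307 = 30.6%, the senior adjuster 42/213 = 19.7% → Adjuster 1
Simple: Adjuster 1 18/20 = 90.0%, the senior adjuster 16/20 = 80.0% → Adjuster 1
Overall: Adjuster 1 212/976 = 21.7%, the senior adjuster 73/1102 = 6.6% → Adjuster 1
Adjuster 1 wins overall and in every claim group — no reversal.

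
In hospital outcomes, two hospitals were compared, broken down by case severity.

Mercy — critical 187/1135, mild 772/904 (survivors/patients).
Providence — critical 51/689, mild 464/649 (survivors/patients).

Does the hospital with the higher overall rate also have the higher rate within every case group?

Yes

Critical: Mercy 187/1135 = 16.5%, Providence 51/689 = 7.4% → Mercy
Mild: Mercy 772/904 = 85.4%, Providence 464/649 = 71.5% → Mercy
Overall: Mercy 959/2039 = 47.0%, Providence 515/1338 = 38.5% → Mercy
Mercy wins overall and in every case group — no reversal.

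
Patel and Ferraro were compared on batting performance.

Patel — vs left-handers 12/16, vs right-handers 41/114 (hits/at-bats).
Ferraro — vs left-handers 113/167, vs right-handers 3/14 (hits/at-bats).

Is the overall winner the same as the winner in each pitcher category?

Vs left-handers: Patel 12/16 = 75.0%, Ferraro 113/167 = 67.7% → Patel
Vs right-handers: Patel 41/114 = 36.0%, Ferraro 3/14 = 21.4% → Patel
Overall: Patel 53/130 = 40.8%, Ferraro 116/181 = 64.1% → Ferraro
Patel wins each pitcher group but Ferraro wins overall — the comparison reverses. Patel's at-bats skew toward vs right-handers, which has a lower base rate.

No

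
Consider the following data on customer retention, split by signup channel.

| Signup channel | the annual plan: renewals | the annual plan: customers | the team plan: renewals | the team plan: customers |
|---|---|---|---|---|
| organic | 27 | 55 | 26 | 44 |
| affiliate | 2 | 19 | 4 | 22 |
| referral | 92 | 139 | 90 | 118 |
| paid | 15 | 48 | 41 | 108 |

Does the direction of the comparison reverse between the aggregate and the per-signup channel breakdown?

No

Organic: the annual plan 27/55 = 49.1%, the team plan 26/44 = 59.1% → the team plan
Affiliate: the annual plan 2/19 = 10.5%, the team plan 4/22 = 18.2% → the team plan
Referral: the annual plan 92/139 = 66.2%, the team plan 90/118 = 76.3% → the team plan
Paid: the annual plan 15/48 = 31.2%, the team plan 41/108 = 38.0% → the team plan
Overall: the annual plan 136/261 = 52.1%, the team plan 161/292 = 55.1% → the team plan
The team plan wins overall and in every signup group — no reversal.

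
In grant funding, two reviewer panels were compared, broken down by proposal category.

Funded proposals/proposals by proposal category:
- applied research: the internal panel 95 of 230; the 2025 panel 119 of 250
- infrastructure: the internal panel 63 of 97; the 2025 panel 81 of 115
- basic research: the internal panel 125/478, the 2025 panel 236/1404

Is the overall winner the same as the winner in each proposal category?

No

Applied research: the internal panel 95/230 = 41.3%, the 2025 panel 119/250 = 47.6% → the 2025 panel
Infrastructure: the internal panel 63/97 = 64.9%, the 2025 panel 81/115 = 70.4% → the 2025 panel
Basic research: the internal panel 125/478 = 26.2%, the 2025 panel 236/1404 = 16.8% → the internal panel
Overall: the internal panel 283/805 = 35.2%, the 2025 panel 436/1769 = 24.6% → the internal panel
Neither sweeps: the internal panel wins 1 of 3 groups, the 2025 panel wins 2. The internal panel wins overall but not every group — no Simpson reversal.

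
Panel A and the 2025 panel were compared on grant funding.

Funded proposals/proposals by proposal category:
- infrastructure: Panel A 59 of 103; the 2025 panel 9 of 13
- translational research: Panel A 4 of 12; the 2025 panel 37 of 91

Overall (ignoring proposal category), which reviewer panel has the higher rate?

Infrastructure: Panel A 59/103 = 57.3%, the 2025 panel 9/13 = 69.2% → the 2025 panel
Translational research: Panel A 4/12 = 33.3%, the 2025 panel 37/91 = 40.7% → the 2025 panel
Overall: Panel A 63/115 = 54.8%, the 2025 panel 46/104 = 44.2% → Panel A
(The 2025 panel wins every proposal group but Panel A wins overall — the 2025 panel's proposals skew toward the low-rate translational research group.)

Panel A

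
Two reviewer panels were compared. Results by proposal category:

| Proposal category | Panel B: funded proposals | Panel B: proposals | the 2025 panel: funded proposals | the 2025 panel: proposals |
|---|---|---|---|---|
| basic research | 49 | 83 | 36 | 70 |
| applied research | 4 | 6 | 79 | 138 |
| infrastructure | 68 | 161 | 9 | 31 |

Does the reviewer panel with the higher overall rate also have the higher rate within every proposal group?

No

Basic research: Panel B 49/83 = 59.0%, the 2025 panel 36/70 = 51.4% → Panel B
Applied research: Panel B 4/6 = 66.7%, the 2025 panel 79/138 = 57.2% → Panel B
Infrastructure: Panel B 68/161 = 42.2%, the 2025 panel 9/31 = 29.0% → Panel B
Overall: Panel B 121/250 = 48.4%, the 2025 panel 124/239 = 51.9% → the 2025 panel
Panel B wins each proposal group but the 2025 panel wins overall — the comparison reverses. Panel B's proposals skew toward infrastructure, which has a lower base rate.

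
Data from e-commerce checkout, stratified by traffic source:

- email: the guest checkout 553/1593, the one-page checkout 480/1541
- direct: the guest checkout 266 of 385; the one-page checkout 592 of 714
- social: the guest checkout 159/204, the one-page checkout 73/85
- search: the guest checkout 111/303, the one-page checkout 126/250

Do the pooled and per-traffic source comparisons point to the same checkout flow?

No

Email: the guest checkout 553/1593 = 34.7%, the one-page checkout 480/1541 = 31.1% → the guest checkout
Direct: the guest checkout 266/385 = 69.1%, the one-page checkout 592/714 = 82.9% → the one-page checkout
Social: the guest checkout 159/204 = 77.9%, the one-page checkout 73/85 = 85.9% → the one-page checkout
Search: the guest checkout 111/303 = 36.6%, the one-page checkout 126/250 = 50.4% → the one-page checkout
Overall: the guest checkout 1089/2485 = 43.8%, the one-page checkout 1271/2590 = 49.1% → the one-page checkout
Neither sweeps: the guest checkout wins 1 of 4 groups, the one-page checkout wins 3. The one-page checkout wins overall but not every group — no Simpson reversal.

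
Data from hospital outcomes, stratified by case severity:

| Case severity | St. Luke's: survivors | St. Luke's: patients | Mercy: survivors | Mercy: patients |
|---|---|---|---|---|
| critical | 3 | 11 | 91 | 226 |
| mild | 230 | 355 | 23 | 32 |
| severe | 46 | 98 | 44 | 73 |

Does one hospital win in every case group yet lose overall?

Yes

Critical: St. Luke's 3/11 = 27.3%, Mercy 91/226 = 40.3% → Mercy
Mild: St. Luke's 230/355 = 64.8%, Mercy 23/32 = 71.9% → Mercy
Severe: St. Luke's 46/98 = 46.9%, Mercy 44/73 = 60.3% → Mercy
Overall: St. Luke's 279/464 = 60.1%, Mercy 158/331 = 47.7% → St. Luke's
Mercy wins each case group but St. Luke's wins overall — the comparison reverses. Mercy's patients skew toward critical, which has a lower base rate.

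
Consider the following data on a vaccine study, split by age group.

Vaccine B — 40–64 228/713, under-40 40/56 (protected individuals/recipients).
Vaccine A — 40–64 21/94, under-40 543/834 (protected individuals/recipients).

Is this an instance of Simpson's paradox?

Yes

40–64: Vaccine B 228/713 = 32.0%, Vaccine A 21/94 = 22.3% → Vaccine B
Under-40: Vaccine B 40/56 = 71.4%, Vaccine A 543/834 = 65.1% → Vaccine B
Overall: Vaccine B 268/769 = 34.9%, Vaccine A 564/928 = 60.8% → Vaccine A
Vaccine B wins each age group but Vaccine A wins overall — the comparison reverses. Vaccine B's recipients skew toward 40–64, which has a lower base rate.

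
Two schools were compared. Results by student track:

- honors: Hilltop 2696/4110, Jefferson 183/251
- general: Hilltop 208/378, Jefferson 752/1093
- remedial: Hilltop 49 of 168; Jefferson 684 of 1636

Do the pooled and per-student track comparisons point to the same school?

Honors: Hilltop 2696/4110 = 65.6%, Jefferson 183/251 = 72.9% → Jefferson
General: Hilltop 208/378 = 55.0%, Jefferson 752/1093 = 68.8% → Jefferson
Remedial: Hilltop 49/168 = 29.2%, Jefferson 684/1636 = 41.8% → Jefferson
Overall: Hilltop 2953/4656 = 63.4%, Jefferson 1619/2980 = 54.3% → Hilltop
Jefferson wins each student group but Hilltop wins overall — the comparison reverses. Jefferson's students skew toward remedial, which has a lower base rate.

No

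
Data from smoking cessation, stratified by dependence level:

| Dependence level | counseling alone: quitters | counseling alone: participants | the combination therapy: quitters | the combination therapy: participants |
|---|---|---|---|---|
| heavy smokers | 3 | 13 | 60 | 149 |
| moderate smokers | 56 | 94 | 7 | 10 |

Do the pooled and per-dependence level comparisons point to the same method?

No

Heavy smokers: counseling alone 3/13 = 23.1%, the combination therapy 60/149 = 40.3% → the combination therapy
Moderate smokers: counseling alone 56/94 = 59.6%, the combination therapy 7/10 = 70.0% → the combination therapy
Overall: counseling alone 59/107 = 55.1%, the combination therapy 67/159 = 42.1% → counseling alone
The combination therapy wins each dependence group but counseling alone wins overall — the comparison reverses. The combination therapy's participants skew toward heavy smokers, which has a lower base rate.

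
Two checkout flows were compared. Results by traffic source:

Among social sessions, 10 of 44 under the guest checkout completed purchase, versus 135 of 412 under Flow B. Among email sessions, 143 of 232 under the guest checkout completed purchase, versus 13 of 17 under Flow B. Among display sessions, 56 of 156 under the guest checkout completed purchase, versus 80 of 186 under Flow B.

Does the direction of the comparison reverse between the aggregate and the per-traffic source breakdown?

Social: the guest checkout 10/44 = 22.7%, Flow B 135/412 = 32.8% → Flow B
Email: the guest checkout 143/232 = 61.6%, Flow B 13/17 = 76.5% → Flow B
Display: the guest checkout 56/156 = 35.9%, Flow B 80/186 = 43.0% → Flow B
Overall: the guest checkout 209/432 = 48.4%, Flow B 228/615 = 37.1% → the guest checkout
Flow B wins each traffic group but the guest checkout wins overall — the comparison reverses. Flow B's sessions skew toward social, which has a lower base rate.

Yes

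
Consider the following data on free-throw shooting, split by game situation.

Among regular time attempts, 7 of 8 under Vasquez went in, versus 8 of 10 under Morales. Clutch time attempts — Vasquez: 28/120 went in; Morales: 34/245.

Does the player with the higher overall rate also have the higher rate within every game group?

Yes

Regular time: Vasquez 7/8 = 87.5%, Morales 8/10 = 80.0% → Vasquez
Clutch time: Vasquez 28/120 = 23.3%, Morales 34/245 = 13.9% → Vasquez
Overall: Vasquez 35/128 = 27.3%, Morales 42/255 = 16.5% → Vasquez
Vasquez wins overall and in every game group — no reversal.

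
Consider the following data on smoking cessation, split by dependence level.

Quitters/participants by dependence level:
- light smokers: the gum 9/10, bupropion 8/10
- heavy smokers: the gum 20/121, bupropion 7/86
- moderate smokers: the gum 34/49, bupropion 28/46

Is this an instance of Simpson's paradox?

Light smokers: the gum 9/10 = 90.0%, bupropion 8/10 = 80.0% → the gum
Heavy smokers: the gum 20/121 = 16.5%, bupropion 7/86 = 8.1% → the gum
Moderate smokers: the gum 34/49 = 69.4%, bupropion 28/46 = 60.9% → the gum
Overall: the gum 63/180 = 35.0%, bupropion 43/142 = 30.3% → the gum
The gum wins overall and in every dependence group — no reversal.

No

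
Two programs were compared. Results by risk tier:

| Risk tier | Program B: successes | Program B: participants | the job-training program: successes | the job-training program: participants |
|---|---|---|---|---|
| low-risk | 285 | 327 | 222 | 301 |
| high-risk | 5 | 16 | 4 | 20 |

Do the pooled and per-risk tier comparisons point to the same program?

Yes

Low-risk: Program B 285/327 = 87.2%, the job-training program 222/301 = 73.8% → Program B
High-risk: Program B 5/16 = 31.2%, the job-training program 4/20 = 20.0% → Program B
Overall: Program B 290/343 = 84.5%, the job-training program 226/321 = 70.4% → Program B
Program B wins overall and in every risk group — no reversal.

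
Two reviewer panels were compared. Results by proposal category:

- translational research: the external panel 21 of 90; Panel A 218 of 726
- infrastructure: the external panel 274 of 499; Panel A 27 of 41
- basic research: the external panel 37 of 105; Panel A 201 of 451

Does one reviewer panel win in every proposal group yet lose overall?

Translational research: the external panel 21/90 = 23.3%, Panel A 218/726 = 30.0% → Panel A
Infrastructure: the external panel 274/499 = 54.9%, Panel A 27/41 = 65.9% → Panel A
Basic research: the external panel 37/105 = 35.2%, Panel A 201/451 = 44.6% → Panel A
Overall: the external panel 332/694 = 47.8%, Panel A 446/1218 = 36.6% → the external panel
Panel A wins each proposal group but the external panel wins overall — the comparison reverses. Panel A's proposals skew toward translational research, which has a lower base rate.

Yes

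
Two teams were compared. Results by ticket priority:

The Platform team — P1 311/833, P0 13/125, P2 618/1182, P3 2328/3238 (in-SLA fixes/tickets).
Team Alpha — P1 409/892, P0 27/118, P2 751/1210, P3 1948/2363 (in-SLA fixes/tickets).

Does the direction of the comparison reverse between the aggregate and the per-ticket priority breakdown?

No

P1: the Platform team 311/833 = 37.3%, Team Alpha 409/892 = 45.9% → Team Alpha
P0: the Platform team 13/125 = 10.4%, Team Alpha 27/118 = 22.9% → Team Alpha
P2: the Platform team 618/1182 = 52.3%, Team Alpha 751/1210 = 62.1% → Team Alpha
P3: the Platform team 2328/3238 = 71.9%, Team Alpha 1948/2363 = 82.4% → Team Alpha
Overall: the Platform team 3270/5378 = 60.8%, Team Alpha 3135/4583 = 68.4% → Team Alpha
Team Alpha wins overall and in every ticket group — no reversal.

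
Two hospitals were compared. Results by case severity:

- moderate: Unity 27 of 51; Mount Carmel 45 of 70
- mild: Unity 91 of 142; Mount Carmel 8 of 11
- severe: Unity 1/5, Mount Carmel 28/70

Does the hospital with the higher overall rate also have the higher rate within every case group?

No

Moderate: Unity 27/51 = 52.9%, Mount Carmel 45/70 = 64.3% → Mount Carmel
Mild: Unity 91/142 = 64.1%, Mount Carmel 8/11 = 72.7% → Mount Carmel
Severe: Unity 1/5 = 20.0%, Mount Carmel 28/70 = 40.0% → Mount Carmel
Overall: Unity 119/198 = 60.1%, Mount Carmel 81/151 = 53.6% → Unity
Mount Carmel wins each case group but Unity wins overall — the comparison reverses. Mount Carmel's patients skew toward severe, which has a lower base rate.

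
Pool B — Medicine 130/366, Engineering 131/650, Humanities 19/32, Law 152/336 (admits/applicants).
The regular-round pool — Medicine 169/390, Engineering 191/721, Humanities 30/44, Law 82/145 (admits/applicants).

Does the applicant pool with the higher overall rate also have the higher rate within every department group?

Medicine: Pool B 130/366 = 35.5%, the regular-round pool 169/390 = 43.3% → the regular-round pool
Engineering: Pool B 131/650 = 20.2%, the regular-round pool 191/721 = 26.5% → the regular-round pool
Humanities: Pool B 19/32 = 59.4%, the regular-round pool 30/44 = 68.2% → the regular-round pool
Law: Pool B 152/336 = 45.2%, the regular-round pool 82/145 = 56.6% → the regular-round pool
Overall: Pool B 432/1384 = 31.2%, the regular-round pool 472/1300 = 36.3% → the regular-round pool
The regular-round pool wins overall and in every department group — no reversal.

Yes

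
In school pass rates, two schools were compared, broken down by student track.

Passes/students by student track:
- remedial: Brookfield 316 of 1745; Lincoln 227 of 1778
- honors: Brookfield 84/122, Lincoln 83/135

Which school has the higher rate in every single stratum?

Brookfield

Remedial: Brookfield 316/1745 = 18.1%, Lincoln 227/1778 = 12.8% → Brookfield
Honors: Brookfield 84/122 = 68.9%, Lincoln 83/135 = 61.5% → Brookfield
Brookfield has the higher rate in both groups.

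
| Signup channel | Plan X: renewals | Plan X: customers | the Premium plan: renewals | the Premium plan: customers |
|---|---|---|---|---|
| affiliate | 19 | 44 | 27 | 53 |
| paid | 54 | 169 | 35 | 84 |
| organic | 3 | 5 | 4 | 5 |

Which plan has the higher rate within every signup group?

the Premium plan

Affiliate: Plan X 19/44 = 43.2%, the Premium plan 27/53 = 50.9% → the Premium plan
Paid: Plan X 54/169 = 32.0%, the Premium plan 35/84 = 41.7% → the Premium plan
Organic: Plan X 3/5 = 60.0%, the Premium plan 4/5 = 80.0% → the Premium plan
The Premium plan has the higher rate in all 3 groups.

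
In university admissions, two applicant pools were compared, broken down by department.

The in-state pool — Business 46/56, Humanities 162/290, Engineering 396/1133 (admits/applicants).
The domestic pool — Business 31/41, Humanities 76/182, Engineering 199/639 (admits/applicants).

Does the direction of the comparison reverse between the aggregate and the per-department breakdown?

Business: the in-state pool 46/56 = 82.1%, the domestic pool 31/41 = 75.6% → the in-state pool
Humanities: the in-state pool 162/290 = 55.9%, the domestic pool 76/182 = 41.8% → the in-state pool
Engineering: the in-state pool 396/1133 = 35.0%, the domestic pool 199/639 = 31.1% → the in-state pool
Overall: the in-state pool 604/1479 = 40.8%, the domestic pool 306/862 = 35.5% → the in-state pool
The in-state pool wins overall and in every department group — no reversal.

No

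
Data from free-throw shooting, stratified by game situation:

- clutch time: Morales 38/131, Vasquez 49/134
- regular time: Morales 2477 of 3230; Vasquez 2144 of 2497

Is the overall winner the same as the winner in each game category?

Clutch time: Morales 38/131 = 29.0%, Vasquez 49/134 = 36.6% → Vasquez
Regular time: Morales 2477/3230 = 76.7%, Vasquez 2144/2497 = 85.9% → Vasquez
Overall: Morales 2515/3361 = 74.8%, Vasquez 2193/2631 = 83.4% → Vasquez
Vasquez wins overall and in every game group — no reversal.

Yes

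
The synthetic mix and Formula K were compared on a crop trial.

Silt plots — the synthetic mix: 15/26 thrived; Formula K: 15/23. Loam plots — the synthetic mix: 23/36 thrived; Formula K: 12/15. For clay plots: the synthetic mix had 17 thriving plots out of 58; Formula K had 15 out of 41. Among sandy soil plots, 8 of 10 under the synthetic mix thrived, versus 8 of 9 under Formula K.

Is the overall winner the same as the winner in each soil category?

Yes

Silt: the synthetic mix 15/26 = 57.7%, Formula K 15/23 = 65.2% → Formula K
Loam: the synthetic mix 23/36 = 63.9%, Formula K 12/15 = 80.0% → Formula K
Clay: the synthetic mix 17/58 = 29.3%, Formula K 15/41 = 36.6% → Formula K
Sandy soil: the synthetic mix 8/10 = 80.0%, Formula K 8/9 = 88.9% → Formula K
Overall: the synthetic mix 63/130 = 48.5%, Formula K 50/88 = 56.8% → Formula K
Formula K wins overall and in every soil group — no reversal.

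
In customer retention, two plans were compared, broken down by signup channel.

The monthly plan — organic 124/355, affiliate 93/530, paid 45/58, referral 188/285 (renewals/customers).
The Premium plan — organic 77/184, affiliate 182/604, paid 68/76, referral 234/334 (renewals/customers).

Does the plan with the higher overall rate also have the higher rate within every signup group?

Organic: the monthly plan 124/355 = 34.9%, the Premium plan 77/184 = 41.8% → the Premium plan
Affiliate: the monthly plan 93/530 = 17.5%, the Premium plan 182/604 = 30.1% → the Premium plan
Paid: the monthly plan 45/58 = 77.6%, the Premium plan 68/76 = 89.5% → the Premium plan
Referral: the monthly plan 188/285 = 66.0%, the Premium plan 234/334 = 70.1% → the Premium plan
Overall: the monthly plan 450/1228 = 36.6%, the Premium plan 561/1198 = 46.8% → the Premium plan
The Premium plan wins overall and in every signup group — no reversal.

Yes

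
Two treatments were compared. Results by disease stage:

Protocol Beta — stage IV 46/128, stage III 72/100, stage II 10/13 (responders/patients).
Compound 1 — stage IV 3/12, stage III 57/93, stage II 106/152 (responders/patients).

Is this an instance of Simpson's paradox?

Yes

Stage IV: Protocol Beta 46/128 = 35.9%, Compound 1 3/12 = 25.0% → Protocol Beta
Stage III: Protocol Beta 72/100 = 72.0%, Compound 1 57/93 = 61.3% → Protocol Beta
Stage II: Protocol Beta 10/13 = 76.9%, Compound 1 106/152 = 69.7% → Protocol Beta
Overall: Protocol Beta 128/241 = 53.1%, Compound 1 166/257 = 64.6% → Compound 1
Protocol Beta wins each disease group but Compound 1 wins overall — the comparison reverses. Protocol Beta's patients skew toward stage IV, which has a lower base rate.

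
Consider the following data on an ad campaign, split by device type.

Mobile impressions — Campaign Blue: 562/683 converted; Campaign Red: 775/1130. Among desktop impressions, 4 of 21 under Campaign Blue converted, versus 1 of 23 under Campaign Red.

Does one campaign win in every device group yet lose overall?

Mobile: Campaign Blue 562/683 = 82.3%, Campaign Red 775/1130 = 68.6% → Campaign Blue
Desktop: Campaign Blue 4/21 = 19.0%, Campaign Red 1/23 = 4.3% → Campaign Blue
Overall: Campaign Blue 566/704 = 80.4%, Campaign Red 776/1153 = 67.3% → Campaign Blue
Campaign Blue wins overall and in every device group — no reversal.

No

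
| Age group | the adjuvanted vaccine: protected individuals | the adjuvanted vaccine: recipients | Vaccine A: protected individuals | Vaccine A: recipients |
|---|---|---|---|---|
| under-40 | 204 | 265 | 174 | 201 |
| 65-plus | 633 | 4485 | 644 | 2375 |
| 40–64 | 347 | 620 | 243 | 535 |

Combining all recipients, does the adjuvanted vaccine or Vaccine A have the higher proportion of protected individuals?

Vaccine A

Under-40: the adjuvanted vaccine 204/265 = 77.0%, Vaccine A 174/201 = 86.6% → Vaccine A
65-plus: the adjuvanted vaccine 633/4485 = 14.1%, Vaccine A 644/2375 = 27.1% → Vaccine A
40–64: the adjuvanted vaccine 347/620 = 56.0%, Vaccine A 243/535 = 45.4% → the adjuvanted vaccine
Overall: the adjuvanted vaccine 1184/5370 = 22.0%, Vaccine A 1061/3111 = 34.1% → Vaccine A
(Neither sweeps every age group, but Vaccine A has the higher pooled rate.)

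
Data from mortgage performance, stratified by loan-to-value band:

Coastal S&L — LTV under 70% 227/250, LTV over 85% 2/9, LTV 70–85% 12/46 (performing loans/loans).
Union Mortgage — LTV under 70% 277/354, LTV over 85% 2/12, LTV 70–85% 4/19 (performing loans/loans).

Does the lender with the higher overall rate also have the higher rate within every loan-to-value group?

Yes

LTV under 70%: Coastal S&L 227/250 = 90.8%, Union Mortgage 277/354 = 78.2% → Coastal S&L
LTV over 85%: Coastal S&L 2/9 = 22.2%, Union Mortgage 2/12 = 16.7% → Coastal S&L
LTV 70–85%: Coastal S&L 12/46 = 26.1%, Union Mortgage 4/19 = 21.1% → Coastal S&L
Overall: Coastal S&L 241/305 = 79.0%, Union Mortgage 283/385 = 73.5% → Coastal S&L
Coastal S&L wins overall and in every loan-to-value group — no reversal.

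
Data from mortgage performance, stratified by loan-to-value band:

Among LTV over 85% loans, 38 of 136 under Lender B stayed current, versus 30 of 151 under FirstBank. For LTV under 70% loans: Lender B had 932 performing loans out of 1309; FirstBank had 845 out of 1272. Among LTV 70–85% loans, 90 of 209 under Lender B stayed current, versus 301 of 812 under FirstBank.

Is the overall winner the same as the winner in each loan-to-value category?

Yes

LTV over 85%: Lender B 38/136 = 27.9%, FirstBank 30/151 = 19.9% → Lender B
LTV under 70%: Lender B 932/1309 = 71.2%, FirstBank 845/1272 = 66.4% → Lender B
LTV 70–85%: Lender B 90/209 = 43.1%, FirstBank 301/812 = 37.1% → Lender B
Overall: Lender B 1060/1654 = 64.1%, FirstBank 1176/2235 = 52.6% → Lender B
Lender B wins overall and in every loan-to-value group — no reversal.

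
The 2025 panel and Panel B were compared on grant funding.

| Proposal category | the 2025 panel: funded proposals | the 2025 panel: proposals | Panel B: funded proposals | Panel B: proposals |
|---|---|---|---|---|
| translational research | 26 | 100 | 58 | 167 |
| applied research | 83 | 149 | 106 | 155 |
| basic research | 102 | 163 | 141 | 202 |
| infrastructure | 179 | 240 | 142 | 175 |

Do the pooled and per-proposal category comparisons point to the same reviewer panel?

Yes

Translational research: the 2025 panel 26/100 = 26.0%, Panel B 58/167 = 34.7% → Panel B
Applied research: the 2025 panel 83/149 = 55.7%, Panel B 106/155 = 68.4% → Panel B
Basic research: the 2025 panel 102/163 = 62.6%, Panel B 141/202 = 69.8% → Panel B
Infrastructure: the 2025 panel 179/240 = 74.6%, Panel B 142/175 = 81.1% → Panel B
Overall: the 2025 panel 390/652 = 59.8%, Panel B 447/699 = 63.9% → Panel B
Panel B wins overall and in every proposal group — no reversal.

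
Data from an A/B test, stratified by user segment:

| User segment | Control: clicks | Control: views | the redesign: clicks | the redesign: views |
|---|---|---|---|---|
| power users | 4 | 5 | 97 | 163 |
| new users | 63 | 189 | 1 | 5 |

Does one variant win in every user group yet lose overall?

Power users: Control 4/5 = 80.0%, the redesign 97/163 = 59.5% → Control
New users: Control 63/189 = 33.3%, the redesign 1/5 = 20.0% → Control
Overall: Control 67/194 = 34.5%, the redesign 98/168 = 58.3% → the redesign
Control wins each user group but the redesign wins overall — the comparison reverses. Control's views skew toward new users, which has a lower base rate.

Yes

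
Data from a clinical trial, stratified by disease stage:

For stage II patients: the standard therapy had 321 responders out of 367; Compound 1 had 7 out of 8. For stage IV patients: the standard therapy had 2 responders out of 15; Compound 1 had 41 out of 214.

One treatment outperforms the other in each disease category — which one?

Stage II: the standard therapy 321/367 = 87.5%, Compound 1 7/8 = 87.5% → Compound 1
Stage IV: the standard therapy 2/15 = 13.3%, Compound 1 41/214 = 19.2% → Compound 1
Compound 1 has the higher rate in both groups.

Compound 1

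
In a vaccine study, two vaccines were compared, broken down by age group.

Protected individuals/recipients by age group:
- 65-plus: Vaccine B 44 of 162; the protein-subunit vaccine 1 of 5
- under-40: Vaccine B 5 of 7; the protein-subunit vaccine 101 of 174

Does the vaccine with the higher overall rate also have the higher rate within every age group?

No

65-plus: Vaccine B 44/162 = 27.2%, the protein-subunit vaccine 1/5 = 20.0% → Vaccine B
Under-40: Vaccine B 5/7 = 71.4%, the protein-subunit vaccine 101/174 = 58.0% → Vaccine B
Overall: Vaccine B 49/169 = 29.0%, the protein-subunit vaccine 102/179 = 57.0% → the protein-subunit vaccine
Vaccine B wins each age group but the protein-subunit vaccine wins overall — the comparison reverses. Vaccine B's recipients skew toward 65-plus, which has a lower base rate.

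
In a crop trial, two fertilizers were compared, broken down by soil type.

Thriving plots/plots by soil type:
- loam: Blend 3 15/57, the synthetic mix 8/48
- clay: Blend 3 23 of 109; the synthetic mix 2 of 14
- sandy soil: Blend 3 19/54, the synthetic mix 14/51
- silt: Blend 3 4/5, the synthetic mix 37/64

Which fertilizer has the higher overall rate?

the synthetic mix

Loam: Blend 3 15/57 = 26.3%, the synthetic mix 8/48 = 16.7% → Blend 3
Clay: Blend 3 23/109 = 21.1%, the synthetic mix 2/14 = 14.3% → Blend 3
Sandy soil: Blend 3 19/54 = 35.2%, the synthetic mix 14/51 = 27.5% → Blend 3
Silt: Blend 3 4/5 = 80.0%, the synthetic mix 37/64 = 57.8% → Blend 3
Overall: Blend 3 61/225 = 27.1%, the synthetic mix 61/177 = 34.5% → the synthetic mix
(Blend 3 wins every soil group but the synthetic mix wins overall — Blend 3's plots skew toward the low-rate clay group.)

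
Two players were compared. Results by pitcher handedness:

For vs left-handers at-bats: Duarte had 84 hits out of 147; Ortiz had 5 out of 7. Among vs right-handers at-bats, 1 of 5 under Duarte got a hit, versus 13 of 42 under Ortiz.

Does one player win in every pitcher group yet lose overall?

Vs left-handers: Duarte 84/147 = 57.1%, Ortiz 5/7 = 71.4% → Ortiz
Vs right-handers: Duarte 1/5 = 20.0%, Ortiz 13/42 = 31.0% → Ortiz
Overall: Duarte 85/152 = 55.9%, Ortiz 18/49 = 36.7% → Duarte
Ortiz wins each pitcher group but Duarte wins overall — the comparison reverses. Ortiz's at-bats skew toward vs right-handers, which has a lower base rate.

Yes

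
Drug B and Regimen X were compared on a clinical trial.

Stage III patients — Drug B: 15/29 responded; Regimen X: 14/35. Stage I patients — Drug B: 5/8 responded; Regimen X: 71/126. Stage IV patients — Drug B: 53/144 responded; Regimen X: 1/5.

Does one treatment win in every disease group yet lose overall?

Stage III: Drug B 15/29 = 51.7%, Regimen X 14/35 = 40.0% → Drug B
Stage I: Drug B 5/8 = 62.5%, Regimen X 71/126 = 56.3% → Drug B
Stage IV: Drug B 53/144 = 36.8%, Regimen X 1/5 = 20.0% → Drug B
Overall: Drug B 73/181 = 40.3%, Regimen X 86/166 = 51.8% → Regimen X
Drug B wins each disease group but Regimen X wins overall — the comparison reverses. Drug B's patients skew toward stage IV, which has a lower base rate.

Yes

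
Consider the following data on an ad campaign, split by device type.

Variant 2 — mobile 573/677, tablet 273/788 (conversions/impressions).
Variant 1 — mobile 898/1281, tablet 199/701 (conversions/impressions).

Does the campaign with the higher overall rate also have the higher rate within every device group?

Mobile: Variant 2 573/677 = 84.6%, Variant 1 898/1281 = 70.1% → Variant 2
Tablet: Variant 2 273/788 = 34.6%, Variant 1 199/701 = 28.4% → Variant 2
Overall: Variant 2 846/1465 = 57.7%, Variant 1 1097/1982 = 55.3% → Variant 2
Variant 2 wins overall and in every device group — no reversal.

Yes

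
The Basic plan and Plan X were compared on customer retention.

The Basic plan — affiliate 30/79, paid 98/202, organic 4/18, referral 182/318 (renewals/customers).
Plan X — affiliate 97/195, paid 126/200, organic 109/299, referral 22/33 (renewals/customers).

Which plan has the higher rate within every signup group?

Plan X

Affiliate: the Basic plan 30/79 = 38.0%, Plan X 97/195 = 49.7% → Plan X
Paid: the Basic plan 98/202 = 48.5%, Plan X 126/200 = 63.0% → Plan X
Organic: the Basic plan 4/18 = 22.2%, Plan X 109/299 = 36.5% → Plan X
Referral: the Basic plan 182/318 = 57.2%, Plan X 22/33 = 66.7% → Plan X
Plan X has the higher rate in all 4 groups.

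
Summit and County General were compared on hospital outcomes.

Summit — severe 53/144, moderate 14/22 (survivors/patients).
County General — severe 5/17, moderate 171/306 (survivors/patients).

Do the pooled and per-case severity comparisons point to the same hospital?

Severe: Summit 53/144 = 36.8%, County General 5/17 = 29.4% → Summit
Moderate: Summit 14/22 = 63.6%, County General 171/306 = 55.9% → Summit
Overall: Summit 67/166 = 40.4%, County General 176/323 = 54.5% → County General
Summit wins each case group but County General wins overall — the comparison reverses. Summit's patients skew toward severe, which has a lower base rate.

No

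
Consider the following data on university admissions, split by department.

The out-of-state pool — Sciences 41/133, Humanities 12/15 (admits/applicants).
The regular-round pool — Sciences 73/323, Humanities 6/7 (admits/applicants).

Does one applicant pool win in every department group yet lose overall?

No

Sciences: the out-of-state pool 41/133 = 30.8%, the regular-round pool 73/323 = 22.6% → the out-of-state pool
Humanities: the out-of-state pool 12/15 = 80.0%, the regular-round pool 6/7 = 85.7% → the regular-round pool
Overall: the out-of-state pool 53/148 = 35.8%, the regular-round pool 79/330 = 23.9% → the out-of-state pool
Neither sweeps: the out-of-state pool wins 1 of 2 groups, the regular-round pool wins 1. The out-of-state pool wins overall but not every group — no Simpson reversal.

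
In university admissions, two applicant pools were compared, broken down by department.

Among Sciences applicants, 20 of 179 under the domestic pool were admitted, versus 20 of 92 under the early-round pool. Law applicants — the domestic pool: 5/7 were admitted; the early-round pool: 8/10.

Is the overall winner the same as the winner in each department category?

Sciences: the domestic pool 20/179 = 11.2%, the early-round pool 20/92 = 21.7% → the early-round pool
Law: the domestic pool 5/7 = 71.4%, the early-round pool 8/10 = 80.0% → the early-round pool
Overall: the domestic pool 25/186 = 13.4%, the early-round pool 28/102 = 27.5% → the early-round pool
The early-round pool wins overall and in every department group — no reversal.

Yes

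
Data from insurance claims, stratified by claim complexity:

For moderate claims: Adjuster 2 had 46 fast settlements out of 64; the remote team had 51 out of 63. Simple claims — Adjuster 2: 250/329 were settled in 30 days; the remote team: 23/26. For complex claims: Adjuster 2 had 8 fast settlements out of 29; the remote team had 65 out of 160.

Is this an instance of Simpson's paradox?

Moderate: Adjuster 2 46/64 = 71.9%, the remote team 51/63 = 81.0% → the remote team
Simple: Adjuster 2 250/329 = 76.0%, the remote team 23/26 = 88.5% → the remote team
Complex: Adjuster 2 8/29 = 27.6%, the remote team 65/160 = 40.6% → the remote team
Overall: Adjuster 2 304/422 = 72.0%, the remote team 139/249 = 55.8% → Adjuster 2
The remote team wins each claim group but Adjuster 2 wins overall — the comparison reverses. The remote team's claims skew toward complex, which has a lower base rate.

Yes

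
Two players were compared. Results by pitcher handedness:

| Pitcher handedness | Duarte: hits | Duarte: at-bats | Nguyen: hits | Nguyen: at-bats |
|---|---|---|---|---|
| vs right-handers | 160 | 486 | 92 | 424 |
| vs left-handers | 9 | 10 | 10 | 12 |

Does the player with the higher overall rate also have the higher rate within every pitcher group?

Vs right-handers: Duarte 160/486 = 32.9%, Nguyen 92/424 = 21.7% → Duarte
Vs left-handers: Duarte 9/10 = 90.0%, Nguyen 10/12 = 83.3% → Duarte
Overall: Duarte 169/496 = 34.1%, Nguyen 102/436 = 23.4% → Duarte
Duarte wins overall and in every pitcher group — no reversal.

Yes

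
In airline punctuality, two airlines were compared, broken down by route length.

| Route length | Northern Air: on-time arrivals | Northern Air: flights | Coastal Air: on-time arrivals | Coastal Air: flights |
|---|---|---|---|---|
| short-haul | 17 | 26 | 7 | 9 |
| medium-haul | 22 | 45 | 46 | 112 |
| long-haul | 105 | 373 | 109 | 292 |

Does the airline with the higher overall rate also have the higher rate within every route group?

Short-haul: Northern Air 17/26 = 65.4%, Coastal Air 7/9 = 77.8% → Coastal Air
Medium-haul: Northern Air 22/45 = 48.9%, Coastal Air 46/112 = 41.1% → Northern Air
Long-haul: Northern Air 105/373 = 28.2%, Coastal Air 109/292 = 37.3% → Coastal Air
Overall: Northern Air 144/444 = 32.4%, Coastal Air 162/413 = 39.2% → Coastal Air
Neither sweeps: Northern Air wins 1 of 3 groups, Coastal Air wins 2. Coastal Air wins overall but not every group — no Simpson reversal.

No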